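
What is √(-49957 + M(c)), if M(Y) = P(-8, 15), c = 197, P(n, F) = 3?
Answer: I*√49954 ≈ 223.5*I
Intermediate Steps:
M(Y) = 3
√(-49957 + M(c)) = √(-49957 + 3) = √(-49954) = I*√49954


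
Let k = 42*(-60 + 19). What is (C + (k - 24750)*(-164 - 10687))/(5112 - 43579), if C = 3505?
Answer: -287251177/38467 ≈ -7467.5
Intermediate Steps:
k = -1722 (k = 42*(-41) = -1722)
(C + (k - 24750)*(-164 - 10687))/(5112 - 43579) = (3505 + (-1722 - 24750)*(-164 - 10687))/(5112 - 43579) = (3505 - 26472*(-10851))/(-38467) = (3505 + 287247672)*(-1/38467) = 287251177*(-1/38467) = -287251177/38467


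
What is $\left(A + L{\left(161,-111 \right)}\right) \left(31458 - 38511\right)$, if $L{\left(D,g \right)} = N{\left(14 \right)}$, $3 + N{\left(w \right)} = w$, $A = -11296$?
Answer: $79593105$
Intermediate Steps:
$N{\left(w \right)} = -3 + w$
$L{\left(D,g \right)} = 11$ ($L{\left(D,g \right)} = -3 + 14 = 11$)
$\left(A + L{\left(161,-111 \right)}\right) \left(31458 - 38511\right) = \left(-11296 + 11\right) \left(31458 - 38511\right) = \left(-11285\right) \left(-7053\right) = 79593105$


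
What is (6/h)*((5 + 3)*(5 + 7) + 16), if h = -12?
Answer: -56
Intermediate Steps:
(6/h)*((5 + 3)*(5 + 7) + 16) = (6/(-12))*((5 + 3)*(5 + 7) + 16) = (6*(-1/12))*(8*12 + 16) = -(96 + 16)/2 = -½*112 = -56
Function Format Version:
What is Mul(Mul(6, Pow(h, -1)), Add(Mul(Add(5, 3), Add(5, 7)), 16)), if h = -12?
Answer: -56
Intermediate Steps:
Mul(Mul(6, Pow(h, -1)), Add(Mul(Add(5, 3), Add(5, 7)), 16)) = Mul(Mul(6, Pow(-12, -1)), Add(Mul(Add(5, 3), Add(5, 7)), 16)) = Mul(Mul(6, Rational(-1, 12)), Add(Mul(8, 12), 16)) = Mul(Rational(-1, 2), Add(96, 16)) = Mul(Rational(-1, 2), 112) = -56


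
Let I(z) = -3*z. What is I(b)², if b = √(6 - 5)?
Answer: 9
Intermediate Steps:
b = 1 (b = √1 = 1)
I(b)² = (-3*1)² = (-3)² = 9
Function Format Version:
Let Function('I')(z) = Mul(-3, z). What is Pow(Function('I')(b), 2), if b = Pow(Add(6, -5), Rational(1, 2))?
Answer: 9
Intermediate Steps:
b = 1 (b = Pow(1, Rational(1, 2)) = 1)
Pow(Function('I')(b), 2) = Pow(Mul(-3, 1), 2) = Pow(-3, 2) = 9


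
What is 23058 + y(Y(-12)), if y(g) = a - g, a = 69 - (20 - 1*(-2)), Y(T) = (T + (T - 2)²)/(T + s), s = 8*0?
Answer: 69361/3 ≈ 23120.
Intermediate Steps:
s = 0
Y(T) = (T + (-2 + T)²)/T (Y(T) = (T + (T - 2)²)/(T + 0) = (T + (-2 + T)²)/T)
a = 47 (a = 69 - (20 + 2) = 69 - 1*22 = 69 - 22 = 47)
y(g) = 47 - g
23058 + y(Y(-12)) = 23058 + (47 - (-12 + (-2 - 12)²)/(-12)) = 23058 + (47 - (-1)*(-12 + (-14)²)/12) = 23058 + (47 - (-1)*(-12 + 196)/12) = 23058 + (47 - (-1)*184/12) = 23058 + (47 - 1*(-46/3)) = 23058 + (47 + 46/3) = 23058 + 187/3 = 69361/3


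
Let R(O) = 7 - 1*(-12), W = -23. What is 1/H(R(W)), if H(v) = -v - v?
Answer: -1/38 ≈ -0.026316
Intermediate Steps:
R(O) = 19 (R(O) = 7 + 12 = 19)
H(v) = -2*v
1/H(R(W)) = 1/(-2*19) = 1/(-38) = -1/38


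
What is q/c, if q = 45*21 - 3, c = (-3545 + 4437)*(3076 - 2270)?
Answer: 471/359476 ≈ 0.0013102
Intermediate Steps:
c = 718952 (c = 892*806 = 718952)
q = 942 (q = 945 - 3 = 942)
q/c = 942/718952 = 942*(1/718952) = 471/359476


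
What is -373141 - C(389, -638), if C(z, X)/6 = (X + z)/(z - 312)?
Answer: -28730363/77 ≈ -3.7312e+5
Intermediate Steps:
C(z, X) = 6*(X + z)/(-312 + z) (C(z, X) = 6*((X + z)/(z - 312)) = 6*((X + z)/(-312 + z)) = 6*(X + z)/(-312 + z))
-373141 - C(389, -638) = -373141 - 6*(-638 + 389)/(-312 + 389) = -373141 - 6*(-249)/77 = -373141 - 1*(-1494/77) = -373141 + 1494/77 = -28730363/77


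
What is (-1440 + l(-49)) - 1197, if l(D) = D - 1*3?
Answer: -2689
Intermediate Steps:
l(D) = -3 + D (l(D) = D - 3 = -3 + D)
(-1440 + l(-49)) - 1197 = (-1440 + (-3 - 49)) - 1197 = (-1440 - 52) - 1197 = -1492 - 1197 = -2689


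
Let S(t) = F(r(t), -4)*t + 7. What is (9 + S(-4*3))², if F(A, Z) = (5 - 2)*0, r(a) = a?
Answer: 256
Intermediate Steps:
F(A, Z) = 0 (F(A, Z) = 3*0 = 0)
S(t) = 7 (S(t) = 0*t + 7 = 0 + 7 = 7)
(9 + S(-4*3))² = (9 + 7)² = 16² = 256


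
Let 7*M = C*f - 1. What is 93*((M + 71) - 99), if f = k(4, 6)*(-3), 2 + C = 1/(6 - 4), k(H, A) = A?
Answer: -15810/7 ≈ -2258.6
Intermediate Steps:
C = -3/2 (C = -2 + 1/(6 - 4) = -2 + 1/2 = -2 + ½ = -3/2 ≈ -1.5000)
f = -18 (f = 6*(-3) = -18)
M = 26/7 (M = (-3/2*(-18) - 1)/7 = (27 - 1)/7 = (⅐)*26 = 26/7 ≈ 3.7143)
93*((M + 71) - 99) = 93*((26/7 + 71) - 99) = 93*(523/7 - 99) = 93*(-170/7) = -15810/7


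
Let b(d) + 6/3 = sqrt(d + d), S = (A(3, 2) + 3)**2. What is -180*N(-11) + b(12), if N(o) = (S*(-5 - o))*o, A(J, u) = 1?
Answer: 190078 + 2*sqrt(6) ≈ 1.9008e+5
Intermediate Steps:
S = 16 (S = (1 + 3)**2 = 4**2 = 16)
N(o) = o*(-80 - 16*o) (N(o) = (16*(-5 - o))*o = (-80 - 16*o)*o = o*(-80 - 16*o))
b(d) = -2 + sqrt(2)*sqrt(d) (b(d) = -2 + sqrt(d + d) = -2 + sqrt(2*d) = -2 + sqrt(2)*sqrt(d))
-180*N(-11) + b(12) = -(-2880)*(-11)*(5 - 11) + (-2 + sqrt(2)*sqrt(12)) = -(-2880)*(-11)*(-6) + (-2 + sqrt(2)*(2*sqrt(3))) = -180*(-1056) + (-2 + 2*sqrt(6)) = 190080 + (-2 + 2*sqrt(6)) = 190078 + 2*sqrt(6)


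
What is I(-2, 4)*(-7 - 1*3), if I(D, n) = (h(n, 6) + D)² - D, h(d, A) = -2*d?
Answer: -1020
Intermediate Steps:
I(D, n) = (D - 2*n)² - D (I(D, n) = (-2*n + D)² - D = (D - 2*n)² - D)
I(-2, 4)*(-7 - 1*3) = ((-2 - 2*4)² - 1*(-2))*(-7 - 1*3) = ((-2 - 8)² + 2)*(-7 - 3) = ((-10)² + 2)*(-10) = (100 + 2)*(-10) = 102*(-10) = -1020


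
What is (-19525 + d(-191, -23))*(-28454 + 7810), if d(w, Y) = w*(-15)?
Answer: 343929040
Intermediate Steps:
d(w, Y) = -15*w
(-19525 + d(-191, -23))*(-28454 + 7810) = (-19525 - 15*(-191))*(-28454 + 7810) = (-19525 + 2865)*(-20644) = -16660*(-20644) = 343929040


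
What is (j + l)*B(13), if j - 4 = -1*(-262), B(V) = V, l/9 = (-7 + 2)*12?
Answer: -3562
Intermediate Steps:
l = -540 (l = 9*((-7 + 2)*12) = 9*(-5*12) = 9*(-60) = -540)
j = 266 (j = 4 - 1*(-262) = 4 + 262 = 266)
(j + l)*B(13) = (266 - 540)*13 = -274*13 = -3562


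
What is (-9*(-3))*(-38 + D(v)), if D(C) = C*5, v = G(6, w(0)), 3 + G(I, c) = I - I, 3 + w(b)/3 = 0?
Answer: -1431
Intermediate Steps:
w(b) = -9 (w(b) = -9 + 3*0 = -9 + 0 = -9)
G(I, c) = -3 (G(I, c) = -3 + (I - I) = -3 + 0 = -3)
v = -3
D(C) = 5*C
(-9*(-3))*(-38 + D(v)) = (-9*(-3))*(-38 + 5*(-3)) = 27*(-38 - 15) = 27*(-53) = -1431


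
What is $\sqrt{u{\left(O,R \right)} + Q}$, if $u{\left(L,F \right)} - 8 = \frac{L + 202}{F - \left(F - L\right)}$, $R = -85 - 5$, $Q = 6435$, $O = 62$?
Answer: $\frac{\sqrt{6195815}}{31} \approx 80.295$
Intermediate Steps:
$R = -90$ ($R = -85 - 5 = -90$)
$u{\left(L,F \right)} = 8 + \frac{202 + L}{L}$ ($u{\left(L,F \right)} = 8 + \frac{L + 202}{F - \left(F - L\right)} = 8 + \frac{202 + L}{L}$)
$\sqrt{u{\left(O,R \right)} + Q} = \sqrt{\left(9 + \frac{202}{62}\right) + 6435} = \sqrt{\left(9 + 202 \cdot \frac{1}{62}\right) + 6435} = \sqrt{\left(9 + \frac{101}{31}\right) + 6435} = \sqrt{\frac{380}{31} + 6435} = \sqrt{\frac{199865}{31}} = \frac{\sqrt{6195815}}{31}$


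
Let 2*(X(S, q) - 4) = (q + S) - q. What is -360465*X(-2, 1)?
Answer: -1081395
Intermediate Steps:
X(S, q) = 4 + S/2 (X(S, q) = 4 + ((q + S) - q)/2 = 4 + ((S + q) - q)/2 = 4 + S/2)
-360465*X(-2, 1) = -360465*(4 + (½)*(-2)) = -360465*(4 - 1) = -360465*3 = -1081395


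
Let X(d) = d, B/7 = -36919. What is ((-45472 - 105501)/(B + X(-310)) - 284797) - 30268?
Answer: -81520712322/258743 ≈ -3.1506e+5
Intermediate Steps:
B = -258433 (B = 7*(-36919) = -258433)
((-45472 - 105501)/(B + X(-310)) - 284797) - 30268 = ((-45472 - 105501)/(-258433 - 310) - 284797) - 30268 = (-150973/(-258743) - 284797) - 30268 = (-150973*(-1/258743) - 284797) - 30268 = (150973/258743 - 284797) - 30268 = -73689079198/258743 - 30268 = -81520712322/258743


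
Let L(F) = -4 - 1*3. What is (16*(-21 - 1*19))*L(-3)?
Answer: 4480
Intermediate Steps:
L(F) = -7 (L(F) = -4 - 3 = -7)
(16*(-21 - 1*19))*L(-3) = (16*(-21 - 1*19))*(-7) = (16*(-21 - 19))*(-7) = (16*(-40))*(-7) = -640*(-7) = 4480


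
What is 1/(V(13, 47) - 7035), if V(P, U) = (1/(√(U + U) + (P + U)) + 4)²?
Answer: -86276114110/605560207100529 + 28168*√94/605560207100529 ≈ -0.00014247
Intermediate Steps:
V(P, U) = (4 + 1/(P + U + √2*√U))² (V(P, U) = (1/(√(2*U) + (P + U)) + 4)² = (1/(√2*√U + (P + U)) + 4)² = (1/(P + U + √2*√U) + 4)² = (4 + 1/(P + U + √2*√U))²)
1/(V(13, 47) - 7035) = 1/((1 + 4*13 + 4*47 + 4*√2*√47)²/(13 + 47 + √2*√47)² - 7035) = 1/((1 + 52 + 188 + 4*√94)²/(13 + 47 + √94)² - 7035) = 1/((241 + 4*√94)²/(60 + √94)² - 7035) = 1/(-7035 + (241 + 4*√94)²/(60 + √94)²)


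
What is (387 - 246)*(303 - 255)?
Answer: 6768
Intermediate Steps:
(387 - 246)*(303 - 255) = 141*48 = 6768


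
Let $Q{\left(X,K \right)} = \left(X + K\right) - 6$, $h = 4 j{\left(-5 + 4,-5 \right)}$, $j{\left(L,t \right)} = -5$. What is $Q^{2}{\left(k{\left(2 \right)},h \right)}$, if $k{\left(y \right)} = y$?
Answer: $576$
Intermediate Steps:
$h = -20$ ($h = 4 \left(-5\right) = -20$)
$Q{\left(X,K \right)} = -6 + K + X$ ($Q{\left(X,K \right)} = \left(K + X\right) - 6 = -6 + K + X$)
$Q^{2}{\left(k{\left(2 \right)},h \right)} = \left(-6 - 20 + 2\right)^{2} = \left(-24\right)^{2} = 576$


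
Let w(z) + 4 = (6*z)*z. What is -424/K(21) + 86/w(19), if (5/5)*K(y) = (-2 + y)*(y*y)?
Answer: -98047/9057699 ≈ -0.010825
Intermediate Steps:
K(y) = y**2*(-2 + y) (K(y) = (-2 + y)*(y*y) = (-2 + y)*y**2 = y**2*(-2 + y))
w(z) = -4 + 6*z**2 (w(z) = -4 + (6*z)*z = -4 + 6*z**2)
-424/K(21) + 86/w(19) = -424*1/(441*(-2 + 21)) + 86/(-4 + 6*19**2) = -424/(441*19) + 86/(-4 + 6*361) = -424/8379 + 86/(-4 + 2166) = -424*1/8379 + 86/2162 = -424/8379 + 86*(1/2162) = -424/8379 + 43/1081 = -98047/9057699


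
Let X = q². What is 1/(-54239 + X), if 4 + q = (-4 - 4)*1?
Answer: -1/54095 ≈ -1.8486e-5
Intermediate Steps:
q = -12 (q = -4 + (-4 - 4)*1 = -4 - 8*1 = -4 - 8 = -12)
X = 144 (X = (-12)² = 144)
1/(-54239 + X) = 1/(-54239 + 144) = 1/(-54095) = -1/54095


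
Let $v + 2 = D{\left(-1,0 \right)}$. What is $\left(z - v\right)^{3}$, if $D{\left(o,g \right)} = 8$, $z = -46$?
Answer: $-140608$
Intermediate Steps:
$v = 6$ ($v = -2 + 8 = 6$)
$\left(z - v\right)^{3} = \left(-46 - 6\right)^{3} = \left(-52\right)^{3} = -140608$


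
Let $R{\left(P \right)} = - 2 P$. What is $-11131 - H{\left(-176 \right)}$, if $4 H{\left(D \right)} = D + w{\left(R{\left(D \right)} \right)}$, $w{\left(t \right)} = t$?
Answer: $-11175$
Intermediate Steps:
$H{\left(D \right)} = - \frac{D}{4}$ ($H{\left(D \right)} = \frac{D - 2 D}{4} = \frac{\left(-1\right) D}{4} = - \frac{D}{4}$)
$-11131 - H{\left(-176 \right)} = -11131 - \left(- \frac{1}{4}\right) \left(-176\right) = -11131 - 44 = -11175$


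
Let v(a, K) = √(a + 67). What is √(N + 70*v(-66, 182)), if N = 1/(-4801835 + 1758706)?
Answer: 3*√72027153855749/3043129 ≈ 8.3666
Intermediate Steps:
v(a, K) = √(67 + a)
N = -1/3043129 (N = 1/(-3043129) = -1/3043129 ≈ -3.2861e-7)
√(N + 70*v(-66, 182)) = √(-1/3043129 + 70*√(67 - 66)) = √(-1/3043129 + 70*√1) = √(-1/3043129 + 70*1) = √(-1/3043129 + 70) = √(213019029/3043129) = 3*√72027153855749/3043129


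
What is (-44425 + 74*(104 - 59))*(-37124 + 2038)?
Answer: 1441859170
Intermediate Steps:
(-44425 + 74*(104 - 59))*(-37124 + 2038) = (-44425 + 74*45)*(-35086) = (-44425 + 3330)*(-35086) = -41095*(-35086) = 1441859170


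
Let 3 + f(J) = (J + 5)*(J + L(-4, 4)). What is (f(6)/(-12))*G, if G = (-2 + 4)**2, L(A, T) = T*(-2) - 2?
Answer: 47/3 ≈ 15.667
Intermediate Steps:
L(A, T) = -2 - 2*T (L(A, T) = -2*T - 2 = -2 - 2*T)
f(J) = -3 + (-10 + J)*(5 + J) (f(J) = -3 + (J + 5)*(J + (-2 - 2*4)) = -3 + (5 + J)*(J + (-2 - 8)) = -3 + (5 + J)*(J - 10) = -3 + (5 + J)*(-10 + J) = -3 + (-10 + J)*(5 + J))
G = 4 (G = 2**2 = 4)
(f(6)/(-12))*G = ((-53 + 6**2 - 5*6)/(-12))*4 = ((-53 + 36 - 30)*(-1/12))*4 = -47*(-1/12)*4 = (47/12)*4 = 47/3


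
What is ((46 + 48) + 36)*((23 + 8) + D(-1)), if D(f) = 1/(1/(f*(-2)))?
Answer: 4290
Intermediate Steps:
D(f) = -2*f (D(f) = 1/(1/(-2*f)) = 1/(-1/(2*f)) = -2*f)
((46 + 48) + 36)*((23 + 8) + D(-1)) = ((46 + 48) + 36)*((23 + 8) - 2*(-1)) = (94 + 36)*(31 + 2) = 130*33 = 4290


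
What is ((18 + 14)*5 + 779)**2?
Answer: 881721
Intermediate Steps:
((18 + 14)*5 + 779)**2 = (32*5 + 779)**2 = (160 + 779)**2 = 939**2 = 881721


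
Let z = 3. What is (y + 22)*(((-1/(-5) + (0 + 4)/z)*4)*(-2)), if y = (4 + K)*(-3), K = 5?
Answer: 184/3 ≈ 61.333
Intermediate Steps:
y = -27 (y = (4 + 5)*(-3) = 9*(-3) = -27)
(y + 22)*(((-1/(-5) + (0 + 4)/z)*4)*(-2)) = (-27 + 22)*(((-1/(-5) + (0 + 4)/3)*4)*(-2)) = -5*(-1*(-1/5) + 4*(1/3))*4*(-2) = -5*(1/5 + 4/3)*4*(-2) = -5*(23/15)*4*(-2) = -92*(-2)/3 = -5*(-184/15) = 184/3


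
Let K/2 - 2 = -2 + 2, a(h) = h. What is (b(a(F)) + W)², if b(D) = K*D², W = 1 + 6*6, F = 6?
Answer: 32761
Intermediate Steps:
W = 37 (W = 1 + 36 = 37)
K = 4 (K = 4 + 2*(-2 + 2) = 4 + 2*0 = 4 + 0 = 4)
b(D) = 4*D²
(b(a(F)) + W)² = (4*6² + 37)² = (4*36 + 37)² = (144 + 37)² = 181² = 32761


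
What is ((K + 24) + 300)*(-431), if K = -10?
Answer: -135334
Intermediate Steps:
((K + 24) + 300)*(-431) = ((-10 + 24) + 300)*(-431) = (14 + 300)*(-431) = 314*(-431) = -135334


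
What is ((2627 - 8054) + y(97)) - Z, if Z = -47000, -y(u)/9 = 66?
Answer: 40979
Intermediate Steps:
y(u) = -594 (y(u) = -9*66 = -594)
((2627 - 8054) + y(97)) - Z = ((2627 - 8054) - 594) - 1*(-47000) = (-5427 - 594) + 47000 = -6021 + 47000 = 40979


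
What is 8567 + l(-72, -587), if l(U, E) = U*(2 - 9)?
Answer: 9071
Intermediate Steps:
l(U, E) = -7*U (l(U, E) = U*(-7) = -7*U)
8567 + l(-72, -587) = 8567 - 7*(-72) = 8567 + 504 = 9071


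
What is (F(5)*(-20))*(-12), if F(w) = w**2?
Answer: 6000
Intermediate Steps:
(F(5)*(-20))*(-12) = (5**2*(-20))*(-12) = (25*(-20))*(-12) = -500*(-12) = 6000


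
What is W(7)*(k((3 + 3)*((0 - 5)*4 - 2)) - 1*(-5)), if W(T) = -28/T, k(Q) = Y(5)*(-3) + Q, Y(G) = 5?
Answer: 568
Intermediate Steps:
k(Q) = -15 + Q (k(Q) = 5*(-3) + Q = -15 + Q)
W(7)*(k((3 + 3)*((0 - 5)*4 - 2)) - 1*(-5)) = (-28/7)*((-15 + (3 + 3)*((0 - 5)*4 - 2)) - 1*(-5)) = (-28*⅐)*((-15 + 6*(-5*4 - 2)) + 5) = -4*((-15 + 6*(-20 - 2)) + 5) = -4*((-15 + 6*(-22)) + 5) = -4*((-15 - 132) + 5) = -4*(-147 + 5) = -4*(-142) = 568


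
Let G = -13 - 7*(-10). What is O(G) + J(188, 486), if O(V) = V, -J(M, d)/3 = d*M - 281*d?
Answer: 135651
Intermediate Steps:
G = 57 (G = -13 + 70 = 57)
J(M, d) = 843*d - 3*M*d (J(M, d) = -3*(d*M - 281*d) = -3*(M*d - 281*d) = -3*(-281*d + M*d) = 843*d - 3*M*d)
O(G) + J(188, 486) = 57 + 3*486*(281 - 1*188) = 57 + 3*486*(281 - 188) = 57 + 3*486*93 = 57 + 135594 = 135651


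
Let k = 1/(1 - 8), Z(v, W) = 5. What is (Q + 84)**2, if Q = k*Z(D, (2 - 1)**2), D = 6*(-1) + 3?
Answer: 339889/49 ≈ 6936.5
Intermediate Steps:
D = -3 (D = -6 + 3 = -3)
k = -1/7 (k = 1/(-7) = -1/7 ≈ -0.14286)
Q = -5/7 (Q = -1/7*5 = -5/7 ≈ -0.71429)
(Q + 84)**2 = (-5/7 + 84)**2 = (583/7)**2 = 339889/49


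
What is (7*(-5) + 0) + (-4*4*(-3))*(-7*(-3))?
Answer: 973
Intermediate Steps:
(7*(-5) + 0) + (-4*4*(-3))*(-7*(-3)) = (-35 + 0) - 16*(-3)*21 = -35 + 48*21 = -35 + 1008 = 973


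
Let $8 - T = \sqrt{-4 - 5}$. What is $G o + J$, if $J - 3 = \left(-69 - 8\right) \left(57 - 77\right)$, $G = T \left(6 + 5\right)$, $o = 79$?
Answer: $8495 - 2607 i \approx 8495.0 - 2607.0 i$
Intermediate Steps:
$T = 8 - 3 i$ ($T = 8 - \sqrt{-4 - 5} = 8 - \sqrt{-9} = 8 - 3 i \approx 8.0 - 3.0 i$)
$G = 88 - 33 i$ ($G = \left(8 - 3 i\right) \left(6 + 5\right) = \left(8 - 3 i\right) 11 = 88 - 33 i \approx 88.0 - 33.0 i$)
$J = 1543$ ($J = 3 + \left(-69 - 8\right) \left(57 - 77\right) = 3 - -1540 = 3 + 1540 = 1543$)
$G o + J = \left(88 - 33 i\right) 79 + 1543 = \left(6952 - 2607 i\right) + 1543 = 8495 - 2607 i$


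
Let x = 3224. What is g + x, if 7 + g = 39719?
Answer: 42936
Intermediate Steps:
g = 39712 (g = -7 + 39719 = 39712)
g + x = 39712 + 3224 = 42936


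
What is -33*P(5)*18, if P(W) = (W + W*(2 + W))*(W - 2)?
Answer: -71280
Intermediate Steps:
P(W) = (-2 + W)*(W + W*(2 + W)) (P(W) = (W + W*(2 + W))*(-2 + W) = (-2 + W)*(W + W*(2 + W)))
-33*P(5)*18 = -165*(-6 + 5 + 5**2)*18 = -165*(-6 + 5 + 25)*18 = -165*24*18 = -33*120*18 = -3960*18 = -71280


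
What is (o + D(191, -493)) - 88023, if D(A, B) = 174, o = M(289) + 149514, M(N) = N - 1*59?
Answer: 61895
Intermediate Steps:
M(N) = -59 + N (M(N) = N - 59 = -59 + N)
o = 149744 (o = (-59 + 289) + 149514 = 230 + 149514 = 149744)
(o + D(191, -493)) - 88023 = (149744 + 174) - 88023 = 149918 - 88023 = 61895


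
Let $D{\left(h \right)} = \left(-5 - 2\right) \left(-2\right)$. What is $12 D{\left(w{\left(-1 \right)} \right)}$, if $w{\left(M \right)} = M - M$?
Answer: $168$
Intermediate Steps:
$w{\left(M \right)} = 0$
$D{\left(h \right)} = 14$ ($D{\left(h \right)} = \left(-7\right) \left(-2\right) = 14$)
$12 D{\left(w{\left(-1 \right)} \right)} = 12 \cdot 14 = 168$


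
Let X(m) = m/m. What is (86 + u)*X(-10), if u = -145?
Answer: -59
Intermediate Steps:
X(m) = 1
(86 + u)*X(-10) = (86 - 145)*1 = -59*1 = -59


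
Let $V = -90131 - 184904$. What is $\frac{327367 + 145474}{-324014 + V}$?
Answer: $- \frac{472841}{599049} \approx -0.78932$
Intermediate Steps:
$V = -275035$ ($V = -90131 - 184904 = -275035$)
$\frac{327367 + 145474}{-324014 + V} = \frac{327367 + 145474}{-324014 - 275035} = \frac{472841}{-599049} = 472841 \left(- \frac{1}{599049}\right) = - \frac{472841}{599049}$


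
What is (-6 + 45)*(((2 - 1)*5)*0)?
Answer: 0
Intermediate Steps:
(-6 + 45)*(((2 - 1)*5)*0) = 39*((1*5)*0) = 39*(5*0) = 39*0 = 0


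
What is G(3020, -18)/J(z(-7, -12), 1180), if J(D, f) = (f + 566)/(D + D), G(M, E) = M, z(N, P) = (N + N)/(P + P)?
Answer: 5285/2619 ≈ 2.0179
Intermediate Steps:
z(N, P) = N/P (z(N, P) = (2*N)/((2*P)) = (2*N)*(1/(2*P)) = N/P)
J(D, f) = (566 + f)/(2*D) (J(D, f) = (566 + f)/((2*D)) = (566 + f)*(1/(2*D)) = (566 + f)/(2*D))
G(3020, -18)/J(z(-7, -12), 1180) = 3020/(((566 + 1180)/(2*((-7/(-12)))))) = 3020/(((1/2)*1746/(-7*(-1/12)))) = 3020/(((1/2)*1746/(7/12))) = 3020/(((1/2)*(12/7)*1746)) = 3020/(10476/7) = 3020*(7/10476) = 5285/2619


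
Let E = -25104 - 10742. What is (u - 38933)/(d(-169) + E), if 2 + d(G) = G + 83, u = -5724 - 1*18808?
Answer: 21155/11978 ≈ 1.7662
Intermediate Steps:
u = -24532 (u = -5724 - 18808 = -24532)
d(G) = 81 + G (d(G) = -2 + (G + 83) = -2 + (83 + G) = 81 + G)
E = -35846
(u - 38933)/(d(-169) + E) = (-24532 - 38933)/((81 - 169) - 35846) = -63465/(-88 - 35846) = -63465/(-35934) = -63465*(-1/35934) = 21155/11978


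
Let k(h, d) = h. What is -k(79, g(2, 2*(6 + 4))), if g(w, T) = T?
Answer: -79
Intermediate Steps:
-k(79, g(2, 2*(6 + 4))) = -1*79 = -79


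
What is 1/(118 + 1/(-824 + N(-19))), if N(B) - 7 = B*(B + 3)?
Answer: 513/60533 ≈ 0.0084747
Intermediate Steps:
N(B) = 7 + B*(3 + B) (N(B) = 7 + B*(B + 3) = 7 + B*(3 + B))
1/(118 + 1/(-824 + N(-19))) = 1/(118 + 1/(-824 + (7 + (-19)² + 3*(-19)))) = 1/(118 + 1/(-824 + (7 + 361 - 57))) = 1/(118 + 1/(-824 + 311)) = 1/(118 + 1/(-513)) = 1/(118 - 1/513) = 1/(60533/513) = 513/60533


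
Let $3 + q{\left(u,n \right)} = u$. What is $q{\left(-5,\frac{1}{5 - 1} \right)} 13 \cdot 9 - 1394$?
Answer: $-2330$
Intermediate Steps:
$q{\left(u,n \right)} = -3 + u$
$q{\left(-5,\frac{1}{5 - 1} \right)} 13 \cdot 9 - 1394 = \left(-3 - 5\right) 13 \cdot 9 - 1394 = \left(-8\right) 13 \cdot 9 - 1394 = \left(-104\right) 9 - 1394 = -936 - 1394 = -2330$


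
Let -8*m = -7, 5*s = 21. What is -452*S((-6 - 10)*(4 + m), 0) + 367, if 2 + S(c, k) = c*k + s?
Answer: -3137/5 ≈ -627.40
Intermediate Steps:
s = 21/5 (s = (1/5)*21 = 21/5 ≈ 4.2000)
m = 7/8 (m = -1/8*(-7) = 7/8 ≈ 0.87500)
S(c, k) = 11/5 + c*k (S(c, k) = -2 + (c*k + 21/5) = -2 + (21/5 + c*k) = 11/5 + c*k)
-452*S((-6 - 10)*(4 + m), 0) + 367 = -452*(11/5 + ((-6 - 10)*(4 + 7/8))*0) + 367 = -452*(11/5 - 16*39/8*0) + 367 = -452*(11/5 - 78*0) + 367 = -452*(11/5 + 0) + 367 = -452*11/5 + 367 = -4972/5 + 367 = -3137/5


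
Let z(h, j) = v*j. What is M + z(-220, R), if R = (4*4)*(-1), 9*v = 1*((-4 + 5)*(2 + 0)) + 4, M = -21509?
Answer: -64559/3 ≈ -21520.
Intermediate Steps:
v = ⅔ (v = (1*((-4 + 5)*(2 + 0)) + 4)/9 = (1*(1*2) + 4)/9 = (1*2 + 4)/9 = (2 + 4)/9 = (⅑)*6 = ⅔ ≈ 0.66667)
R = -16 (R = 16*(-1) = -16)
z(h, j) = 2*j/3
M + z(-220, R) = -21509 + (⅔)*(-16) = -21509 - 32/3 = -64559/3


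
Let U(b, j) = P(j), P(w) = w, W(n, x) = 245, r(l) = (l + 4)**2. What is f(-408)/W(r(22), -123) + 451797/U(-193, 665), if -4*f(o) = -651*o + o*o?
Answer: 1110237/4655 ≈ 238.50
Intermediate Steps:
r(l) = (4 + l)**2
f(o) = -o**2/4 + 651*o/4 (f(o) = -(-651*o + o*o)/4 = -(-651*o + o**2)/4 = -(o**2 - 651*o)/4 = -o**2/4 + 651*o/4)
U(b, j) = j
f(-408)/W(r(22), -123) + 451797/U(-193, 665) = ((1/4)*(-408)*(651 - 1*(-408)))/245 + 451797/665 = ((1/4)*(-408)*(651 + 408))*(1/245) + 451797*(1/665) = ((1/4)*(-408)*1059)*(1/245) + 451797/665 = -108018*1/245 + 451797/665 = -108018/245 + 451797/665 = 1110237/4655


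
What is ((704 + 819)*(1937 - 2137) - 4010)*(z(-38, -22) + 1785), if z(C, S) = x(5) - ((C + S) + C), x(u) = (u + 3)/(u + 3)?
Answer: -581421240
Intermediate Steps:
x(u) = 1 (x(u) = (3 + u)/(3 + u) = 1)
z(C, S) = 1 - S - 2*C (z(C, S) = 1 - ((C + S) + C) = 1 - (S + 2*C) = 1 + (-S - 2*C) = 1 - S - 2*C)
((704 + 819)*(1937 - 2137) - 4010)*(z(-38, -22) + 1785) = ((704 + 819)*(1937 - 2137) - 4010)*((1 - 1*(-22) - 2*(-38)) + 1785) = (1523*(-200) - 4010)*((1 + 22 + 76) + 1785) = (-304600 - 4010)*(99 + 1785) = -308610*1884 = -581421240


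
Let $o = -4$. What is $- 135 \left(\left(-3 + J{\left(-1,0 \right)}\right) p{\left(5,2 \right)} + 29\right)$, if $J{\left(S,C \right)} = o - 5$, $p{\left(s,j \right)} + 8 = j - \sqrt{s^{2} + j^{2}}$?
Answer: $-13635 - 1620 \sqrt{29} \approx -22359.0$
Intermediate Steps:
$p{\left(s,j \right)} = -8 + j - \sqrt{j^{2} + s^{2}}$ ($p{\left(s,j \right)} = -8 + \left(j - \sqrt{s^{2} + j^{2}}\right) = -8 + \left(j - \sqrt{j^{2} + s^{2}}\right) = -8 + j - \sqrt{j^{2} + s^{2}}$)
$J{\left(S,C \right)} = -9$ ($J{\left(S,C \right)} = -4 - 5 = -9$)
$- 135 \left(\left(-3 + J{\left(-1,0 \right)}\right) p{\left(5,2 \right)} + 29\right) = - 135 \left(\left(-3 - 9\right) \left(-8 + 2 - \sqrt{2^{2} + 5^{2}}\right) + 29\right) = - 135 \left(- 12 \left(-8 + 2 - \sqrt{4 + 25}\right) + 29\right) = - 135 \left(- 12 \left(-8 + 2 - \sqrt{29}\right) + 29\right) = - 135 \left(- 12 \left(-6 - \sqrt{29}\right) + 29\right) = - 135 \left(\left(72 + 12 \sqrt{29}\right) + 29\right) = - 135 \left(101 + 12 \sqrt{29}\right) = -13635 - 1620 \sqrt{29}$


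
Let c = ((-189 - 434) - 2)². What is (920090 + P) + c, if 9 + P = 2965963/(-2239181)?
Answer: 419272143689/319883 ≈ 1.3107e+6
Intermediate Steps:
c = 390625 (c = (-623 - 2)² = (-625)² = 390625)
P = -3302656/319883 (P = -9 + 2965963/(-2239181) = -9 + 2965963*(-1/2239181) = -9 - 423709/319883 = -3302656/319883 ≈ -10.325)
(920090 + P) + c = (920090 - 3302656/319883) + 390625 = 294317846814/319883 + 390625 = 419272143689/319883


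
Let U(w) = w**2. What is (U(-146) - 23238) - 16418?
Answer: -18340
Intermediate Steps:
(U(-146) - 23238) - 16418 = ((-146)**2 - 23238) - 16418 = (21316 - 23238) - 16418 = -1922 - 16418 = -18340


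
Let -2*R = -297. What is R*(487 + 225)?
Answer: 105732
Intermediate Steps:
R = 297/2 (R = -½*(-297) = 297/2 ≈ 148.50)
R*(487 + 225) = 297*(487 + 225)/2 = (297/2)*712 = 105732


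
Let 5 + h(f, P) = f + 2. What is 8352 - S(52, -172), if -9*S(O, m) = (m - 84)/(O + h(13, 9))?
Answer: 2330080/279 ≈ 8351.5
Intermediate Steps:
h(f, P) = -3 + f (h(f, P) = -5 + (f + 2) = -5 + (2 + f) = -3 + f)
S(O, m) = -(-84 + m)/(9*(10 + O)) (S(O, m) = -(m - 84)/(9*(O + (-3 + 13))) = -(-84 + m)/(9*(O + 10)) = -(-84 + m)/(9*(10 + O)))
8352 - S(52, -172) = 8352 - (84 - 1*(-172))/(9*(10 + 52)) = 8352 - (84 + 172)/(9*62) = 8352 - 256/(9*62) = 8352 - 1*128/279 = 8352 - 128/279 = 2330080/279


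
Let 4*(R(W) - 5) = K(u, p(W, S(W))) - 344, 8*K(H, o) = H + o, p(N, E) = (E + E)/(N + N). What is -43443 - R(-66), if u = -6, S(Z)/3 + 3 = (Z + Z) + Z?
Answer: -30526917/704 ≈ -43362.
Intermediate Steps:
S(Z) = -9 + 9*Z (S(Z) = -9 + 3*((Z + Z) + Z) = -9 + 3*(2*Z + Z) = -9 + 3*(3*Z) = -9 + 9*Z)
p(N, E) = E/N (p(N, E) = (2*E)/((2*N)) = (2*E)*(1/(2*N)) = E/N)
K(H, o) = H/8 + o/8 (K(H, o) = (H + o)/8 = H/8 + o/8)
R(W) = -1299/16 + (-9 + 9*W)/(32*W) (R(W) = 5 + (((⅛)*(-6) + ((-9 + 9*W)/W)/8) - 344)/4 = 5 + ((-¾ + ((-9 + 9*W)/W)/8) - 344)/4 = 5 + ((-¾ + (-9 + 9*W)/(8*W)) - 344)/4 = 5 + (-1379/4 + (-9 + 9*W)/(8*W))/4 = 5 + (-1379/16 + (-9 + 9*W)/(32*W)) = -1299/16 + (-9 + 9*W)/(32*W))
-43443 - R(-66) = -43443 - 3*(-3 - 863*(-66))/(32*(-66)) = -43443 - 3*(-1)*(-3 + 56958)/(32*66) = -43443 - 3*(-1)*56955/(32*66) = -43443 - 1*(-56955/704) = -43443 + 56955/704 = -30526917/704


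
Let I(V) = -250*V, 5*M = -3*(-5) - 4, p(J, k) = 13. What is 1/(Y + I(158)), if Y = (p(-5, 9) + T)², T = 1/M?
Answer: -121/4757596 ≈ -2.5433e-5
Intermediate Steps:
M = 11/5 (M = (-3*(-5) - 4)/5 = (15 - 4)/5 = (⅕)*11 = 11/5 ≈ 2.2000)
T = 5/11 (T = 1/(11/5) = 5/11 ≈ 0.45455)
Y = 21904/121 (Y = (13 + 5/11)² = (148/11)² = 21904/121 ≈ 181.02)
1/(Y + I(158)) = 1/(21904/121 - 250*158) = 1/(21904/121 - 39500) = 1/(-4757596/121) = -121/4757596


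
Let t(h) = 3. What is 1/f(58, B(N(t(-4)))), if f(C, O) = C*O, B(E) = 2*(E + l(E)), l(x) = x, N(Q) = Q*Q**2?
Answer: 1/6264 ≈ 0.00015964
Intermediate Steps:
N(Q) = Q**3
B(E) = 4*E (B(E) = 2*(E + E) = 2*(2*E) = 4*E)
1/f(58, B(N(t(-4)))) = 1/(58*(4*3**3)) = 1/(58*(4*27)) = 1/(58*108) = 1/6264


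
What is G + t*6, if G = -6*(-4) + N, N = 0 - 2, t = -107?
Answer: -620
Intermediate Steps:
N = -2
G = 22 (G = -6*(-4) - 2 = 24 - 2 = 22)
G + t*6 = 22 - 107*6 = 22 - 642 = -620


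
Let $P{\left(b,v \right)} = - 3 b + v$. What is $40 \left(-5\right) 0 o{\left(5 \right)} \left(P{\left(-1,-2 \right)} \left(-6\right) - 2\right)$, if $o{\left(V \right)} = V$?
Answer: $0$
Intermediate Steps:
$P{\left(b,v \right)} = v - 3 b$
$40 \left(-5\right) 0 o{\left(5 \right)} \left(P{\left(-1,-2 \right)} \left(-6\right) - 2\right) = 40 \left(-5\right) 0 \cdot 5 \left(\left(-2 - -3\right) \left(-6\right) - 2\right) = 40 \cdot 0 \cdot 5 \left(\left(-2 + 3\right) \left(-6\right) - 2\right) = 40 \cdot 0 \left(1 \left(-6\right) - 2\right) = 0 \left(-6 - 2\right) = 0 \left(-8\right) = 0$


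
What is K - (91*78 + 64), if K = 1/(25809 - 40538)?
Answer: -105489099/14729 ≈ -7162.0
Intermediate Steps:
K = -1/14729 (K = 1/(-14729) = -1/14729 ≈ -6.7893e-5)
K - (91*78 + 64) = -1/14729 - (91*78 + 64) = -1/14729 - (7098 + 64) = -1/14729 - 1*7162 = -1/14729 - 7162 = -105489099/14729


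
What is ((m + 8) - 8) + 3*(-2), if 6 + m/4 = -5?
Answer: -50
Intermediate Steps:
m = -44 (m = -24 + 4*(-5) = -24 - 20 = -44)
((m + 8) - 8) + 3*(-2) = ((-44 + 8) - 8) + 3*(-2) = (-36 - 8) - 6 = -44 - 6 = -50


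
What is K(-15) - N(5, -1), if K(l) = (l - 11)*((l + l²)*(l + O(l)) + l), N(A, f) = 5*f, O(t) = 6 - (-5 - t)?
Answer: 104135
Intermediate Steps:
O(t) = 11 + t (O(t) = 6 + (5 + t) = 11 + t)
K(l) = (-11 + l)*(l + (11 + 2*l)*(l + l²)) (K(l) = (l - 11)*((l + l²)*(l + (11 + l)) + l) = (-11 + l)*((l + l²)*(11 + 2*l) + l) = (-11 + l)*((11 + 2*l)*(l + l²) + l) = (-11 + l)*(l + (11 + 2*l)*(l + l²)))
K(-15) - N(5, -1) = -15*(-132 - 131*(-15) - 9*(-15)² + 2*(-15)³) - 5*(-1) = -15*(-132 + 1965 - 9*225 + 2*(-3375)) - 1*(-5) = -15*(-132 + 1965 - 2025 - 6750) + 5 = -15*(-6942) + 5 = 104130 + 5 = 104135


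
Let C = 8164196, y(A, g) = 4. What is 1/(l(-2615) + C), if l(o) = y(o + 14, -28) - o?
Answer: 1/8166815 ≈ 1.2245e-7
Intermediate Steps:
l(o) = 4 - o
1/(l(-2615) + C) = 1/((4 - 1*(-2615)) + 8164196) = 1/((4 + 2615) + 8164196) = 1/(2619 + 8164196) = 1/8166815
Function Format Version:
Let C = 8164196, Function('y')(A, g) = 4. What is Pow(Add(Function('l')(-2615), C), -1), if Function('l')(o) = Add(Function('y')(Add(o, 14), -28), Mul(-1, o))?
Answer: Rational(1, 8166815) ≈ 1.2245e-7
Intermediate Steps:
Function('l')(o) = Add(4, Mul(-1, o))
Pow(Add(Function('l')(-2615), C), -1) = Pow(Add(Add(4, Mul(-1, -2615)), 8164196), -1) = Pow(Add(Add(4, 2615), 8164196), -1) = Pow(Add(2619, 8164196), -1) = Pow(8166815, -1) = Rational(1, 8166815)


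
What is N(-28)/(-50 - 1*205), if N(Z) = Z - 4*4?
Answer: 44/255 ≈ 0.17255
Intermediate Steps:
N(Z) = -16 + Z (N(Z) = Z - 16 = -16 + Z)
N(-28)/(-50 - 1*205) = (-16 - 28)/(-50 - 1*205) = -44/(-50 - 205) = -44/(-255) = -44*(-1/255) = 44/255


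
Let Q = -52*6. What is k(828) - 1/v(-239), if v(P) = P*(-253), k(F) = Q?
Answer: -18865705/60467 ≈ -312.00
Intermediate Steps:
Q = -312
k(F) = -312
v(P) = -253*P
k(828) - 1/v(-239) = -312 - 1/((-253*(-239))) = -312 - 1/60467 = -18865705/60467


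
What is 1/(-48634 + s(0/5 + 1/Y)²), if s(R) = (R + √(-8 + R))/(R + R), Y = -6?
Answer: 4*I/(-194829*I + 14*√6) ≈ -2.0531e-5 + 3.6137e-9*I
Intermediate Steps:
s(R) = (R + √(-8 + R))/(2*R) (s(R) = (R + √(-8 + R))/((2*R)) = (R + √(-8 + R))*(1/(2*R)) = (R + √(-8 + R))/(2*R))
1/(-48634 + s(0/5 + 1/Y)²) = 1/(-48634 + (((0/5 + 1/(-6)) + √(-8 + (0/5 + 1/(-6))))/(2*(0/5 + 1/(-6))))²) = 1/(-48634 + (((0*(⅕) + 1*(-⅙)) + √(-8 + (0*(⅕) + 1*(-⅙))))/(2*(0*(⅕) + 1*(-⅙))))²) = 1/(-48634 + (((0 - ⅙) + √(-8 + (0 - ⅙)))/(2*(0 - ⅙)))²) = 1/(-48634 + ((-⅙ + √(-8 - ⅙))/(2*(-⅙)))²) = 1/(-48634 + ((½)*(-6)*(-⅙ + √(-49/6)))²) = 1/(-48634 + ((½)*(-6)*(-⅙ + 7*I*√6/6))²) = 1/(-48634 + (½ - 7*I*√6/2)²)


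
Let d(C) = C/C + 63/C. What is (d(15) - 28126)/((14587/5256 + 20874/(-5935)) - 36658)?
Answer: 877210358688/1143545988779 ≈ 0.76710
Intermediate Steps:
d(C) = 1 + 63/C
(d(15) - 28126)/((14587/5256 + 20874/(-5935)) - 36658) = ((63 + 15)/15 - 28126)/((14587/5256 + 20874/(-5935)) - 36658) = ((1/15)*78 - 28126)/((14587*(1/5256) + 20874*(-1/5935)) - 36658) = (26/5 - 28126)/((14587/5256 - 20874/5935) - 36658) = -140604/(5*(-23139899/31194360 - 36658)) = -140604/(5*(-1143545988779/31194360)) = -140604/5*(-31194360/1143545988779) = 877210358688/1143545988779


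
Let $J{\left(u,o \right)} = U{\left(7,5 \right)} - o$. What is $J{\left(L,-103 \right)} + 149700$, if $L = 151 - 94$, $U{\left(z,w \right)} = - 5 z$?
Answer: $149768$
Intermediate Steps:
$L = 57$
$J{\left(u,o \right)} = -35 - o$ ($J{\left(u,o \right)} = \left(-5\right) 7 - o = -35 - o$)
$J{\left(L,-103 \right)} + 149700 = \left(-35 - -103\right) + 149700 = \left(-35 + 103\right) + 149700 = 68 + 149700 = 149768$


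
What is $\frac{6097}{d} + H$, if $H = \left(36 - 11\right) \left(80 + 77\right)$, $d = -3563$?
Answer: $\frac{1996954}{509} \approx 3923.3$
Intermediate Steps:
$H = 3925$ ($H = \left(36 - 11\right) 157 = 25 \cdot 157 = 3925$)
$\frac{6097}{d} + H = \frac{6097}{-3563} + 3925 = 6097 \left(- \frac{1}{3563}\right) + 3925 = - \frac{871}{509} + 3925 = \frac{1996954}{509}$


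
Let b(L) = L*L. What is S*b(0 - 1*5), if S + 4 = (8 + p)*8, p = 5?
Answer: 2500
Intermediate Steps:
b(L) = L²
S = 100 (S = -4 + (8 + 5)*8 = -4 + 13*8 = -4 + 104 = 100)
S*b(0 - 1*5) = 100*(0 - 1*5)² = 100*(0 - 5)² = 100*(-5)² = 100*25 = 2500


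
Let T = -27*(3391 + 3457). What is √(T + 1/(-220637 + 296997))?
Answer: I*√269525191891310/38180 ≈ 430.0*I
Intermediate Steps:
T = -184896 (T = -27*6848 = -184896)
√(T + 1/(-220637 + 296997)) = √(-184896 + 1/(-220637 + 296997)) = √(-184896 + 1/76360) = √(-14118658559/76360) = I*√269525191891310/38180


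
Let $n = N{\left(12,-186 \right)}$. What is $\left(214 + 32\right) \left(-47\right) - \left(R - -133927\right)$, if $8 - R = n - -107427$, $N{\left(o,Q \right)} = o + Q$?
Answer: $-38244$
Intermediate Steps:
$N{\left(o,Q \right)} = Q + o$
$n = -174$ ($n = -186 + 12 = -174$)
$R = -107245$ ($R = 8 - \left(-174 - -107427\right) = 8 - \left(-174 + 107427\right) = 8 - 107253 = -107245$)
$\left(214 + 32\right) \left(-47\right) - \left(R - -133927\right) = \left(214 + 32\right) \left(-47\right) - \left(-107245 - -133927\right) = 246 \left(-47\right) - \left(-107245 + 133927\right) = -11562 - 26682 = -38244$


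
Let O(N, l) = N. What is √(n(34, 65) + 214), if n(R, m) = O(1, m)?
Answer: √215 ≈ 14.663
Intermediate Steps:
n(R, m) = 1
√(n(34, 65) + 214) = √(1 + 214) = √215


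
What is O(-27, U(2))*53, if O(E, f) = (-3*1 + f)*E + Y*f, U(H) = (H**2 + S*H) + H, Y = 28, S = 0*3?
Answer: 4611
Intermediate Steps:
S = 0
U(H) = H + H**2 (U(H) = (H**2 + 0*H) + H = (H**2 + 0) + H = H**2 + H = H + H**2)
O(E, f) = 28*f + E*(-3 + f) (O(E, f) = (-3*1 + f)*E + 28*f = (-3 + f)*E + 28*f = E*(-3 + f) + 28*f = 28*f + E*(-3 + f))
O(-27, U(2))*53 = (-3*(-27) + 28*(2*(1 + 2)) - 54*(1 + 2))*53 = (81 + 28*(2*3) - 54*3)*53 = (81 + 28*6 - 27*6)*53 = (81 + 168 - 162)*53 = 87*53 = 4611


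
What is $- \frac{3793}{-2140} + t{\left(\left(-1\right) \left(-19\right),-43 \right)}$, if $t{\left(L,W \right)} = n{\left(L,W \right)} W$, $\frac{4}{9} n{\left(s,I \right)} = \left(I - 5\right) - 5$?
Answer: $\frac{5488589}{1070} \approx 5129.5$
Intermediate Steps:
$n{\left(s,I \right)} = - \frac{45}{2} + \frac{9 I}{4}$ ($n{\left(s,I \right)} = \frac{9 \left(\left(I - 5\right) - 5\right)}{4} = \frac{9 \left(\left(-5 + I\right) - 5\right)}{4} = \frac{9 \left(-10 + I\right)}{4} = - \frac{45}{2} + \frac{9 I}{4}$)
$t{\left(L,W \right)} = W \left(- \frac{45}{2} + \frac{9 W}{4}\right)$ ($t{\left(L,W \right)} = \left(- \frac{45}{2} + \frac{9 W}{4}\right) W = W \left(- \frac{45}{2} + \frac{9 W}{4}\right)$)
$- \frac{3793}{-2140} + t{\left(\left(-1\right) \left(-19\right),-43 \right)} = - \frac{3793}{-2140} + \frac{9}{4} \left(-43\right) \left(-10 - 43\right) = \left(-3793\right) \left(- \frac{1}{2140}\right) + \frac{9}{4} \left(-43\right) \left(-53\right) = \frac{3793}{2140} + \frac{20511}{4} = \frac{5488589}{1070}$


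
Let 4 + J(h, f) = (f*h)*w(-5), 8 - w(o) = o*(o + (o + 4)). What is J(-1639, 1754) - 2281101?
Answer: 60964627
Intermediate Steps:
w(o) = 8 - o*(4 + 2*o) (w(o) = 8 - o*(o + (o + 4)) = 8 - o*(o + (4 + o)) = 8 - o*(4 + 2*o))
J(h, f) = -4 - 22*f*h (J(h, f) = -4 + (f*h)*(8 - 4*(-5) - 2*(-5)²) = -4 + (f*h)*(8 + 20 - 2*25) = -4 + (f*h)*(8 + 20 - 50) = -4 + (f*h)*(-22) = -4 - 22*f*h)
J(-1639, 1754) - 2281101 = (-4 - 22*1754*(-1639)) - 2281101 = (-4 + 63245732) - 2281101 = 63245728 - 2281101 = 60964627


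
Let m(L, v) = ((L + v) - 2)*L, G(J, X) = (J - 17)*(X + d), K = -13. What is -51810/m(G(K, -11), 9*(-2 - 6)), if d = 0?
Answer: -157/256 ≈ -0.61328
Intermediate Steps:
G(J, X) = X*(-17 + J) (G(J, X) = (J - 17)*(X + 0) = (-17 + J)*X = X*(-17 + J))
m(L, v) = L*(-2 + L + v) (m(L, v) = (-2 + L + v)*L = L*(-2 + L + v))
-51810/m(G(K, -11), 9*(-2 - 6)) = -51810*(-1/(11*(-17 - 13)*(-2 - 11*(-17 - 13) + 9*(-2 - 6)))) = -51810*1/(330*(-2 - 11*(-30) + 9*(-8))) = -51810*1/(330*(-2 + 330 - 72)) = -51810/(330*256) = -51810/84480 = -51810*1/84480 = -157/256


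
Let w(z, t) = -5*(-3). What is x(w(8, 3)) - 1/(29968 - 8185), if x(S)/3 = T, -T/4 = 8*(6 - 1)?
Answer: -10455841/21783 ≈ -480.00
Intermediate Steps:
w(z, t) = 15
T = -160 (T = -32*(6 - 1) = -32*5 = -4*40 = -160)
x(S) = -480 (x(S) = 3*(-160) = -480)
x(w(8, 3)) - 1/(29968 - 8185) = -480 - 1/(29968 - 8185) = -480 - 1/21783 = -10455841/21783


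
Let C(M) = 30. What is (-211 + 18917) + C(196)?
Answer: 18736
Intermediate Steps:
(-211 + 18917) + C(196) = (-211 + 18917) + 30 = 18706 + 30 = 18736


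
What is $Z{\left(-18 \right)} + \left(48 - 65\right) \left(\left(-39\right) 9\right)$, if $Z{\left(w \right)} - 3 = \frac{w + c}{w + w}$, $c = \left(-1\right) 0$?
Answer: $\frac{11941}{2} \approx 5970.5$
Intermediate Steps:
$c = 0$
$Z{\left(w \right)} = \frac{7}{2}$ ($Z{\left(w \right)} = 3 + \frac{w + 0}{w + w} = 3 + \frac{w}{2 w} = 3 + w \frac{1}{2 w} = 3 + \frac{1}{2} = \frac{7}{2}$)
$Z{\left(-18 \right)} + \left(48 - 65\right) \left(\left(-39\right) 9\right) = \frac{7}{2} + \left(48 - 65\right) \left(\left(-39\right) 9\right) = \frac{7}{2} - -5967 = \frac{7}{2} + 5967 = \frac{11941}{2}$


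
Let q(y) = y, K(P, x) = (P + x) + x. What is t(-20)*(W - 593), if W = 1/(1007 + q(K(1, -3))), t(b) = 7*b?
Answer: 41592950/501 ≈ 83020.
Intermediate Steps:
K(P, x) = P + 2*x
W = 1/1002 (W = 1/(1007 + (1 + 2*(-3))) = 1/(1007 + (1 - 6)) = 1/(1007 - 5) = 1/1002 ≈ 0.00099800)
t(-20)*(W - 593) = (7*(-20))*(1/1002 - 593) = -140*(-594185/1002) = 41592950/501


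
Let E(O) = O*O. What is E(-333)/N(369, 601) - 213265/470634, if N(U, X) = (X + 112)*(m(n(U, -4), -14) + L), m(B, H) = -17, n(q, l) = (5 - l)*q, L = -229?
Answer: -7466199008/6879021861 ≈ -1.0854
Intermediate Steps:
n(q, l) = q*(5 - l)
E(O) = O²
N(U, X) = -27552 - 246*X (N(U, X) = (X + 112)*(-17 - 229) = (112 + X)*(-246) = -27552 - 246*X)
E(-333)/N(369, 601) - 213265/470634 = (-333)²/(-27552 - 246*601) - 213265/470634 = 110889/(-27552 - 147846) - 213265*1/470634 = 110889/(-175398) - 213265/470634 = 110889*(-1/175398) - 213265/470634 = -36963/58466 - 213265/470634 = -7466199008/6879021861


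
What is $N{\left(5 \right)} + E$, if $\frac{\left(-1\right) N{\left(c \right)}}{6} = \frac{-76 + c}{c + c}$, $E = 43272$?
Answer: $\frac{216573}{5} \approx 43315.0$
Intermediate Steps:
$N{\left(c \right)} = - \frac{3 \left(-76 + c\right)}{c}$ ($N{\left(c \right)} = - 6 \frac{-76 + c}{c + c} = - 6 \frac{-76 + c}{2 c} = - \frac{3 \left(-76 + c\right)}{c}$)
$N{\left(5 \right)} + E = \left(-3 + \frac{228}{5}\right) + 43272 = \frac{213}{5} + 43272 = \frac{216573}{5}$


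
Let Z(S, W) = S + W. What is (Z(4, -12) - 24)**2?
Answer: 1024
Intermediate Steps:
(Z(4, -12) - 24)**2 = ((4 - 12) - 24)**2 = (-8 - 24)**2 = (-32)**2 = 1024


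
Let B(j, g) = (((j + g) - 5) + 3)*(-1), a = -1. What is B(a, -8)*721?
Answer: 7931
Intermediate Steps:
B(j, g) = 2 - g - j (B(j, g) = (((g + j) - 5) + 3)*(-1) = ((-5 + g + j) + 3)*(-1) = (-2 + g + j)*(-1) = 2 - g - j)
B(a, -8)*721 = (2 - 1*(-8) - 1*(-1))*721 = (2 + 8 + 1)*721 = 11*721 = 7931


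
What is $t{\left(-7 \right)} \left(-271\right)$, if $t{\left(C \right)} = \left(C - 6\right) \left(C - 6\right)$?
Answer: $-45799$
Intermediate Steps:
$t{\left(C \right)} = \left(-6 + C\right)^{2}$ ($t{\left(C \right)} = \left(-6 + C\right) \left(-6 + C\right) = \left(-6 + C\right)^{2}$)
$t{\left(-7 \right)} \left(-271\right) = \left(-6 - 7\right)^{2} \left(-271\right) = \left(-13\right)^{2} \left(-271\right) = 169 \left(-271\right) = -45799$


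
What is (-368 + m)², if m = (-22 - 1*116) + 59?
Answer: 199809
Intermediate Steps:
m = -79 (m = (-22 - 116) + 59 = -138 + 59 = -79)
(-368 + m)² = (-368 - 79)² = (-447)² = 199809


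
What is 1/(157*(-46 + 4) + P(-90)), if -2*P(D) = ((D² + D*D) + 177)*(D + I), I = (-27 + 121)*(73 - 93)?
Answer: 1/16124751 ≈ 6.2017e-8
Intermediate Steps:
I = -1880 (I = 94*(-20) = -1880)
P(D) = -(-1880 + D)*(177 + 2*D²)/2 (P(D) = -((D² + D*D) + 177)*(D - 1880)/2 = -((D² + D²) + 177)*(-1880 + D)/2 = -(2*D² + 177)*(-1880 + D)/2 = -(177 + 2*D²)*(-1880 + D)/2 = -(-1880 + D)*(177 + 2*D²)/2)
1/(157*(-46 + 4) + P(-90)) = 1/(157*(-46 + 4) + (166380 - 1*(-90)³ + 1880*(-90)² - 177/2*(-90))) = 1/(157*(-42) + (166380 - 1*(-729000) + 1880*8100 + 7965)) = 1/(-6594 + (166380 + 729000 + 15228000 + 7965)) = 1/(-6594 + 16131345) = 1/16124751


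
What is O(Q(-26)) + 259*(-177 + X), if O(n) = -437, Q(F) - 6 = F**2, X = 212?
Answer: 8628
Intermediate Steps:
Q(F) = 6 + F**2
O(Q(-26)) + 259*(-177 + X) = -437 + 259*(-177 + 212) = -437 + 259*35 = -437 + 9065 = 8628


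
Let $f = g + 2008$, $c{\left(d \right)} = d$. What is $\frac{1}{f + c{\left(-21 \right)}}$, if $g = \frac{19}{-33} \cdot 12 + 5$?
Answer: $\frac{11}{21836} \approx 0.00050376$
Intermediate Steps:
$g = - \frac{21}{11}$ ($g = 19 \left(- \frac{1}{33}\right) 12 + 5 = \left(- \frac{19}{33}\right) 12 + 5 = - \frac{76}{11} + 5 = - \frac{21}{11} \approx -1.9091$)
$f = \frac{22067}{11}$ ($f = - \frac{21}{11} + 2008 = \frac{22067}{11} \approx 2006.1$)
$\frac{1}{f + c{\left(-21 \right)}} = \frac{1}{\frac{22067}{11} - 21} = \frac{1}{\frac{21836}{11}} = \frac{11}{21836}$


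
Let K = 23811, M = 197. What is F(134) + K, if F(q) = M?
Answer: 24008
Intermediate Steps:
F(q) = 197
F(134) + K = 197 + 23811 = 24008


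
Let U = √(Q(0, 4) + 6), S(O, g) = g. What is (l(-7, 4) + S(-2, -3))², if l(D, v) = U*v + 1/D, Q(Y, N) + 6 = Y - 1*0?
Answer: 484/49 ≈ 9.8775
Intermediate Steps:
Q(Y, N) = -6 + Y (Q(Y, N) = -6 + (Y - 1*0) = -6 + (Y + 0) = -6 + Y)
U = 0 (U = √((-6 + 0) + 6) = √(-6 + 6) = √0 = 0)
l(D, v) = 1/D (l(D, v) = 0*v + 1/D = 0 + 1/D = 1/D)
(l(-7, 4) + S(-2, -3))² = (1/(-7) - 3)² = (-⅐ - 3)² = (-22/7)² = 484/49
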